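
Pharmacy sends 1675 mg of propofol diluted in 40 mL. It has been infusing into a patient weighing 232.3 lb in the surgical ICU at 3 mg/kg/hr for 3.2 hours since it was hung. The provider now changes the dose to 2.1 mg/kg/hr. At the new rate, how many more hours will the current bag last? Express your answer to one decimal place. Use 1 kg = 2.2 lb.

3.0 hours

Initial rate:
Weight = 232.3 lb ÷ 2.2 lb/kg = 105.5909 kg
Dose = 3 mg/kg/hr × 105.5909 kg = 316.7727 mg/hr
Concentration = 1675 mg ÷ 40 mL = 41.875 mg/mL
Rate = 316.7727 mg/hr ÷ 41.875 mg/mL = 7.564722 mL/hr
Volume infused so far = 7.564722 mL/hr × 3.2 hr = 24.20711 mL
Volume remaining = 40 − 24.20711 = 15.79289 mL
New rate:
Dose = 2.1 mg/kg/hr × 105.5909 kg = 221.7409 mg/hr
Rate = 221.7409 mg/hr ÷ 41.875 mg/mL = 5.295305 mL/hr
Time remaining = 15.79289 mL ÷ 5.295305 mL/hr = 2.982432 hr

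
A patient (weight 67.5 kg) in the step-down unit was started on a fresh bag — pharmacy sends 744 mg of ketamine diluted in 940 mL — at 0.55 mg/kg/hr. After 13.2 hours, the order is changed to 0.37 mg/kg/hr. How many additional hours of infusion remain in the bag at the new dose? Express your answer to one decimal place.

10.2 hours

Initial rate:
Dose = 0.55 mg/kg/hr × 67.5 kg = 37.125 mg/hr
Concentration = 744 mg ÷ 940 mL = 0.7914894 mg/mL
Rate = 37.125 mg/hr ÷ 0.7914894 mg/mL = 46.90524 mL/hr
Volume infused so far = 46.90524 mL/hr × 13.2 hr = 619.1492 mL
Volume remaining = 940 − 619.1492 = 320.8508 mL
New rate:
Dose = 0.37 mg/kg/hr × 67.5 kg = 24.975 mg/hr
Rate = 24.975 mg/hr ÷ 0.7914894 mg/mL = 31.55444 mL/hr
Time remaining = 320.8508 mL ÷ 31.55444 mL/hr = 10.16817 hr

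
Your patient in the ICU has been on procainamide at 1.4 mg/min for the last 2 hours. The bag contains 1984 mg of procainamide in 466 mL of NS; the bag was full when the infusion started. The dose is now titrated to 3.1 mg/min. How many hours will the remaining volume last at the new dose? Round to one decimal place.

Initial rate:
1.4 mg/min × 60 min/hr = 84 mg/hr
Concentration = 1984 mg ÷ 466 mL = 4.257511 mg/mL
Rate = 84 mg/hr ÷ 4.257511 mg/mL = 19.72984 mL/hr
Volume infused so far = 19.72984 mL/hr × 2 hr = 39.45968 mL
Volume remaining = 466 − 39.45968 = 426.5403 mL
New rate:
3.1 mg/min × 60 min/hr = 186 mg/hr
Rate = 186 mg/hr ÷ 4.257511 mg/mL = 43.6875 mL/hr
Time remaining = 426.5403 mL ÷ 43.6875 mL/hr = 9.763441 hr

9.8 hours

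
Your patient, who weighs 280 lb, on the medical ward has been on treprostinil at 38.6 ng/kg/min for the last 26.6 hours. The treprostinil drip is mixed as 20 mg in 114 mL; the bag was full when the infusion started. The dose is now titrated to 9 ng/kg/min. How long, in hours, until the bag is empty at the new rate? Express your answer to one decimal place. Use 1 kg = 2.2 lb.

176.9 hours

Initial rate:
Weight = 280 lb ÷ 2.2 lb/kg = 127.2727 kg
Dose = 38.6 ng/kg/min × 127.2727 kg = 4912.727 ng/min
4912.727 ng/min × 60 min/hr = 294763.6 ng/hr
Concentration = 20 mg ÷ 114 mL = 0.1754386 mg/mL = 175438.6 ng/mL
Rate = 294763.6 ng/hr ÷ 175438.6 ng/mL = 1.680153 mL/hr
Volume infused so far = 1.680153 mL/hr × 26.6 hr = 44.69206 mL
Volume remaining = 114 − 44.69206 = 69.30794 mL
New rate:
Dose = 9 ng/kg/min × 127.2727 kg = 1145.455 ng/min
1145.455 ng/min × 60 min/hr = 68727.27 ng/hr
Rate = 68727.27 ng/hr ÷ 175438.6 ng/mL = 0.3917455 mL/hr
Time remaining = 69.30794 mL ÷ 0.3917455 mL/hr = 176.9208 hr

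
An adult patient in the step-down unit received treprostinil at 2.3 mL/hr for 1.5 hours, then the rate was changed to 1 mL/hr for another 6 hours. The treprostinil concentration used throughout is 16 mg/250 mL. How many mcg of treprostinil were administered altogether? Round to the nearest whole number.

605 mcg

Concentration = 16 mg ÷ 250 mL = 0.064 mg/mL
Stage 1: 2.3 mL/hr × 1.5 hr = 3.45 mL → 3.45 mL × 0.064 mg/mL = 0.2208 mg
Stage 2: 1 mL/hr × 6 hr = 6 mL → 6 mL × 0.064 mg/mL = 0.384 mg
Total = 0.2208 + 0.384 = 0.6048 mg = 604.8 mcg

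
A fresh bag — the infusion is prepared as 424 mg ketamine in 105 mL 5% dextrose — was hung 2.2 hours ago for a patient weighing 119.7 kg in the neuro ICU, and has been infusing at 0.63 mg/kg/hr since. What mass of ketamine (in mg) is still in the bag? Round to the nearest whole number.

258 mg

Dose = 0.63 mg/kg/hr × 119.7 kg = 75.411 mg/hr
Concentration = 424 mg ÷ 105 mL = 4.038095 mg/mL
Rate = 75.411 mg/hr ÷ 4.038095 mg/mL = 18.67489 mL/hr
Volume infused = 18.67489 mL/hr × 2.2 hr = 41.08477 mL
Volume remaining = 105 − 41.08477 = 63.91523 mL
Drug remaining = 63.91523 mL × 4.038095 mg/mL = 258.0958 mg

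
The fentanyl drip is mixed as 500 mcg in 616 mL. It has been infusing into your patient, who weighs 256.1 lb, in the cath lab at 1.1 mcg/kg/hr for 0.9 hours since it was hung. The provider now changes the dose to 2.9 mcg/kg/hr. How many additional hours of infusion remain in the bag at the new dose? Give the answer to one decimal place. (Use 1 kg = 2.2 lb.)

1.1 hours

Initial rate:
Weight = 256.1 lb ÷ 2.2 lb/kg = 116.4091 kg
Dose = 1.1 mcg/kg/hr × 116.4091 kg = 128.05 mcg/hr
Concentration = 500 mcg ÷ 616 mL = 0.8116883 mcg/mL
Rate = 128.05 mcg/hr ÷ 0.8116883 mcg/mL = 157.7576 mL/hr
Volume infused so far = 157.7576 mL/hr × 0.9 hr = 141.9818 mL
Volume remaining = 616 − 141.9818 = 474.0182 mL
New rate:
Dose = 2.9 mcg/kg/hr × 116.4091 kg = 337.5864 mcg/hr
Rate = 337.5864 mcg/hr ÷ 0.8116883 mcg/mL = 415.9064 mL/hr
Time remaining = 474.0182 mL ÷ 415.9064 mL/hr = 1.139723 hr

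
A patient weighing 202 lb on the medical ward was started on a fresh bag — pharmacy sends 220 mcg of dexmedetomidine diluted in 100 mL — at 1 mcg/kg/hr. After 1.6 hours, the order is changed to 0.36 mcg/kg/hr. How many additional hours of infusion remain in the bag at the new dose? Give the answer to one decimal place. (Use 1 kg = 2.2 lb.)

2.2 hours

Initial rate:
Weight = 202 lb ÷ 2.2 lb/kg = 91.81818 kg
Dose = 1 mcg/kg/hr × 91.81818 kg = 91.81818 mcg/hr
Concentration = 220 mcg ÷ 100 mL = 2.2 mcg/mL
Rate = 91.81818 mcg/hr ÷ 2.2 mcg/mL = 41.73554 mL/hr
Volume infused so far = 41.73554 mL/hr × 1.6 hr = 66.77686 mL
Volume remaining = 100 − 66.77686 = 33.22314 mL
New rate:
Dose = 0.36 mcg/kg/hr × 91.81818 kg = 33.05455 mcg/hr
Rate = 33.05455 mcg/hr ÷ 2.2 mcg/mL = 15.02479 mL/hr
Time remaining = 33.22314 mL ÷ 15.02479 mL/hr = 2.211221 hr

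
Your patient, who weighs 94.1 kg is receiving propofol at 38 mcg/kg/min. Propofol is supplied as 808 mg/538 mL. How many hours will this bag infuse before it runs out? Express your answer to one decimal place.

Dose = 38 mcg/kg/min × 94.1 kg = 3575.8 mcg/min
3575.8 mcg/min × 60 min/hr = 214548 mcg/hr
Concentration = 808 mg ÷ 538 mL = 1.501859 mg/mL = 1501.859 mcg/mL
Rate = 214548 mcg/hr ÷ 1501.859 mcg/mL = 142.855 mL/hr
Duration = 538 mL ÷ 142.855 mL/hr = 3.766057 hr

3.8 hours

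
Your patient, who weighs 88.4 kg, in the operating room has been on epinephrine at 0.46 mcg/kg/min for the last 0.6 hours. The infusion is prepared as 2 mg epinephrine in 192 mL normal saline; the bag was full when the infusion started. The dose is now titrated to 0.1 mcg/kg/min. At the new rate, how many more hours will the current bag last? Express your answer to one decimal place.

Initial rate:
Dose = 0.46 mcg/kg/min × 88.4 kg = 40.664 mcg/min
40.664 mcg/min × 60 min/hr = 2439.84 mcg/hr
Concentration = 2 mg ÷ 192 mL = 0.01041667 mg/mL = 10.41667 mcg/mL
Rate = 2439.84 mcg/hr ÷ 10.41667 mcg/mL = 234.2246 mL/hr
Volume infused so far = 234.2246 mL/hr × 0.6 hr = 140.5348 mL
Volume remaining = 192 − 140.5348 = 51.46522 mL
New rate:
Dose = 0.1 mcg/kg/min × 88.4 kg = 8.84 mcg/min
8.84 mcg/min × 60 min/hr = 530.4 mcg/hr
Rate = 530.4 mcg/hr ÷ 10.41667 mcg/mL = 50.9184 mL/hr
Time remaining = 51.46522 mL ÷ 50.9184 mL/hr = 1.010739 hr

1.0 hours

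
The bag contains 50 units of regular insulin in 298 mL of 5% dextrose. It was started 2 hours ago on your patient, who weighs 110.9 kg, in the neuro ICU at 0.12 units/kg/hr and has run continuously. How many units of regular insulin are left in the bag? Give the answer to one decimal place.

23.4 units

Dose = 0.12 units/kg/hr × 110.9 kg = 13.308 units/hr
Concentration = 50 units ÷ 298 mL = 0.1677852 units/mL
Rate = 13.308 units/hr ÷ 0.1677852 units/mL = 79.31568 mL/hr
Volume infused = 79.31568 mL/hr × 2 hr = 158.6314 mL
Volume remaining = 298 − 158.6314 = 139.3686 mL
Drug remaining = 139.3686 mL × 0.1677852 units/mL = 23.384 units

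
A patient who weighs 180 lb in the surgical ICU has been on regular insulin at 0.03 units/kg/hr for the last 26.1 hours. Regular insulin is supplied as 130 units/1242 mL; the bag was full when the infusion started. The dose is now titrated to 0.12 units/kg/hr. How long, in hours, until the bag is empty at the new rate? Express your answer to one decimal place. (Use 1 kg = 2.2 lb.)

6.7 hours

Initial rate:
Weight = 180 lb ÷ 2.2 lb/kg = 81.81818 kg
Dose = 0.03 units/kg/hr × 81.81818 kg = 2.454545 units/hr
Concentration = 130 units ÷ 1242 mL = 0.1046699 units/mL
Rate = 2.454545 units/hr ÷ 0.1046699 units/mL = 23.45035 mL/hr
Volume infused so far = 23.45035 mL/hr × 26.1 hr = 612.0541 mL
Volume remaining = 1242 − 612.0541 = 629.9459 mL
New rate:
Dose = 0.12 units/kg/hr × 81.81818 kg = 9.818182 units/hr
Rate = 9.818182 units/hr ÷ 0.1046699 units/mL = 93.8014 mL/hr
Time remaining = 629.9459 mL ÷ 93.8014 mL/hr = 6.715741 hr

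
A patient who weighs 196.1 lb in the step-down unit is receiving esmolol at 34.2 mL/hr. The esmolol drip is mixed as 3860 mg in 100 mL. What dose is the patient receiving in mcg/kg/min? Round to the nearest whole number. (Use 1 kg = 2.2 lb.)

247 mcg/kg/min

Weight = 196.1 lb ÷ 2.2 lb/kg = 89.13636 kg
Concentration = 3860 mg ÷ 100 mL = 38.6 mg/mL = 38600 mcg/mL
Drug rate = 34.2 mL/hr × 38600 mcg/mL = 1320120 mcg/hr
1320120 mcg/hr ÷ 60 min/hr = 22002 mcg/min
22002 mcg/min ÷ 89.13636 kg = 246.8353 mcg/kg/min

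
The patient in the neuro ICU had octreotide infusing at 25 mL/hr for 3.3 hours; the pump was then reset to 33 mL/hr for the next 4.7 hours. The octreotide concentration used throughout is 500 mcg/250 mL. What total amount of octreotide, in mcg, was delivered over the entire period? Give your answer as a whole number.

Concentration = 500 mcg ÷ 250 mL = 2 mcg/mL
Stage 1: 25 mL/hr × 3.3 hr = 82.5 mL → 82.5 mL × 2 mcg/mL = 165 mcg
Stage 2: 33 mL/hr × 4.7 hr = 155.1 mL → 155.1 mL × 2 mcg/mL = 310.2 mcg
Total = 165 + 310.2 = 475.2 mcg

475 mcg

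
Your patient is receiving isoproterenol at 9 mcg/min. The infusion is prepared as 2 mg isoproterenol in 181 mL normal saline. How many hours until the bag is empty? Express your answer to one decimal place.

3.7 hours

9 mcg/min × 60 min/hr = 540 mcg/hr
Concentration = 2 mg ÷ 181 mL = 0.01104972 mg/mL = 11.04972 mcg/mL
Rate = 540 mcg/hr ÷ 11.04972 mcg/mL = 48.87 mL/hr
Duration = 181 mL ÷ 48.87 mL/hr = 3.703704 hr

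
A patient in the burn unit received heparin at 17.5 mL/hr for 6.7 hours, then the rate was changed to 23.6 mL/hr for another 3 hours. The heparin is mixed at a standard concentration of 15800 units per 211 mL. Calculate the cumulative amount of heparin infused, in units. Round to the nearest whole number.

Concentration = 15800 units ÷ 211 mL = 74.88152 units/mL
Stage 1: 17.5 mL/hr × 6.7 hr = 117.25 mL → 117.25 mL × 74.88152 units/mL = 8779.858 units
Stage 2: 23.6 mL/hr × 3 hr = 70.8 mL → 70.8 mL × 74.88152 units/mL = 5301.611 units
Total = 8779.858 + 5301.611 = 14081.47 units

14081 units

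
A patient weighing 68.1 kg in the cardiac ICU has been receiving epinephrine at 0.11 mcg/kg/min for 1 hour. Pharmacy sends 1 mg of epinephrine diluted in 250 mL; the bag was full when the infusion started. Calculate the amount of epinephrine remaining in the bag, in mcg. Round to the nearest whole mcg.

Dose = 0.11 mcg/kg/min × 68.1 kg = 7.491 mcg/min
7.491 mcg/min × 60 min/hr = 449.46 mcg/hr
Concentration = 1 mg ÷ 250 mL = 0.004 mg/mL = 4 mcg/mL
Rate = 449.46 mcg/hr ÷ 4 mcg/mL = 112.365 mL/hr
Volume infused = 112.365 mL/hr × 1 hr = 112.365 mL
Volume remaining = 250 − 112.365 = 137.635 mL
Drug remaining = 137.635 mL × 4 mcg/mL = 550.54 mcg

551 mcg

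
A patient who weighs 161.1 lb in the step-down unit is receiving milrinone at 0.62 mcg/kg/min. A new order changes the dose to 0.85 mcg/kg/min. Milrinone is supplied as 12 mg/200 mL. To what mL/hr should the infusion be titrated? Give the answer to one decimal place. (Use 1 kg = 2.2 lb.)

Weight = 161.1 lb ÷ 2.2 lb/kg = 73.22727 kg
Dose = 0.85 mcg/kg/min × 73.22727 kg = 62.24318 mcg/min
62.24318 mcg/min × 60 min/hr = 3734.591 mcg/hr
Concentration = 12 mg ÷ 200 mL = 0.06 mg/mL = 60 mcg/mL
Rate = 3734.591 mcg/hr ÷ 60 mcg/mL = 62.24318 mL/hr

62.2 mL/hr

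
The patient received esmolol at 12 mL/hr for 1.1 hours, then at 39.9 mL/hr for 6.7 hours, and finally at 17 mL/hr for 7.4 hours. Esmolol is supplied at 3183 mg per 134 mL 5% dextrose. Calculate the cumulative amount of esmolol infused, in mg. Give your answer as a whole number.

9652 mg

Concentration = 3183 mg ÷ 134 mL = 23.75373 mg/mL
Stage 1: 12 mL/hr × 1.1 hr = 13.2 mL → 13.2 mL × 23.75373 mg/mL = 313.5493 mg
Stage 2: 39.9 mL/hr × 6.7 hr = 267.33 mL → 267.33 mL × 23.75373 mg/mL = 6350.085 mg
Stage 3: 17 mL/hr × 7.4 hr = 125.8 mL → 125.8 mL × 23.75373 mg/mL = 2988.219 mg
Total = 313.5493 + 6350.085 + 2988.219 = 9651.854 mg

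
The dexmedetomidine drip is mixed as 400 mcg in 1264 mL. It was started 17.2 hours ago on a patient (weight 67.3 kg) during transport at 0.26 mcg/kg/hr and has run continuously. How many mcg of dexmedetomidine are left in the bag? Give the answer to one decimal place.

99.0 mcg

Dose = 0.26 mcg/kg/hr × 67.3 kg = 17.498 mcg/hr
Concentration = 400 mcg ÷ 1264 mL = 0.3164557 mcg/mL
Rate = 17.498 mcg/hr ÷ 0.3164557 mcg/mL = 55.29368 mL/hr
Volume infused = 55.29368 mL/hr × 17.2 hr = 951.0513 mL
Volume remaining = 1264 − 951.0513 = 312.9487 mL
Drug remaining = 312.9487 mL × 0.3164557 mcg/mL = 99.0344 mcg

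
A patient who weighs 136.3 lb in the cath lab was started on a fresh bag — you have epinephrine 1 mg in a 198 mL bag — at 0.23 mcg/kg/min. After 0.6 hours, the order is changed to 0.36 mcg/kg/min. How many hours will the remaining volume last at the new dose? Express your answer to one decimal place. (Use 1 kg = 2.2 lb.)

Initial rate:
Weight = 136.3 lb ÷ 2.2 lb/kg = 61.95455 kg
Dose = 0.23 mcg/kg/min × 61.95455 kg = 14.24955 mcg/min
14.24955 mcg/min × 60 min/hr = 854.9727 mcg/hr
Concentration = 1 mg ÷ 198 mL = 0.005050505 mg/mL = 5.050505 mcg/mL
Rate = 854.9727 mcg/hr ÷ 5.050505 mcg/mL = 169.2846 mL/hr
Volume infused so far = 169.2846 mL/hr × 0.6 hr = 101.5708 mL
Volume remaining = 198 − 101.5708 = 96.42924 mL
New rate:
Dose = 0.36 mcg/kg/min × 61.95455 kg = 22.30364 mcg/min
22.30364 mcg/min × 60 min/hr = 1338.218 mcg/hr
Rate = 1338.218 mcg/hr ÷ 5.050505 mcg/mL = 264.9672 mL/hr
Time remaining = 96.42924 mL ÷ 264.9672 mL/hr = 0.363929 hr

0.4 hours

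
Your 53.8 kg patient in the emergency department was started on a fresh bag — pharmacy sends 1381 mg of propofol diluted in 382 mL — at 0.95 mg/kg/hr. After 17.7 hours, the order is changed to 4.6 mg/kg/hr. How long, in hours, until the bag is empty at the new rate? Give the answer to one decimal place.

1.9 hours

Initial rate:
Dose = 0.95 mg/kg/hr × 53.8 kg = 51.11 mg/hr
Concentration = 1381 mg ÷ 382 mL = 3.615183 mg/mL
Rate = 51.11 mg/hr ÷ 3.615183 mg/mL = 14.1376 mL/hr
Volume infused so far = 14.1376 mL/hr × 17.7 hr = 250.2354 mL
Volume remaining = 382 − 250.2354 = 131.7646 mL
New rate:
Dose = 4.6 mg/kg/hr × 53.8 kg = 247.48 mg/hr
Rate = 247.48 mg/hr ÷ 3.615183 mg/mL = 68.45573 mL/hr
Time remaining = 131.7646 mL ÷ 68.45573 mL/hr = 1.924814 hr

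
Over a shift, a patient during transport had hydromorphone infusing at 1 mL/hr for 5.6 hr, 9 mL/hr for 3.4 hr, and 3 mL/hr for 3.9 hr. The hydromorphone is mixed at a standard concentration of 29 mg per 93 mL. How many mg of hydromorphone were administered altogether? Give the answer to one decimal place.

14.9 mg

Concentration = 29 mg ÷ 93 mL = 0.311828 mg/mL
Stage 1: 1 mL/hr × 5.6 hr = 5.6 mL → 5.6 mL × 0.311828 mg/mL = 1.746237 mg
Stage 2: 9 mL/hr × 3.4 hr = 30.6 mL → 30.6 mL × 0.311828 mg/mL = 9.541935 mg
Stage 3: 3 mL/hr × 3.9 hr = 11.7 mL → 11.7 mL × 0.311828 mg/mL = 3.648387 mg
Total = 1.746237 + 9.541935 + 3.648387 = 14.93656 mg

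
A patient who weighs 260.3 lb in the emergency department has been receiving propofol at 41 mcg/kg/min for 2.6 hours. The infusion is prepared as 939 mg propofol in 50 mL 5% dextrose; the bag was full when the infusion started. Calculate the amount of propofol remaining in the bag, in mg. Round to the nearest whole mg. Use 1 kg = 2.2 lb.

Weight = 260.3 lb ÷ 2.2 lb/kg = 118.3182 kg
Dose = 41 mcg/kg/min × 118.3182 kg = 4851.045 mcg/min
4851.045 mcg/min × 60 min/hr = 291062.7 mcg/hr
Concentration = 939 mg ÷ 50 mL = 18.78 mg/mL = 18780 mcg/mL
Rate = 291062.7 mcg/hr ÷ 18780 mcg/mL = 15.49855 mL/hr
Volume infused = 15.49855 mL/hr × 2.6 hr = 40.29622 mL
Volume remaining = 50 − 40.29622 = 9.703776 mL
Drug remaining = 9.703776 mL × 18780 mcg/mL = 182236.9 mcg = 182.2369 mg

182 mg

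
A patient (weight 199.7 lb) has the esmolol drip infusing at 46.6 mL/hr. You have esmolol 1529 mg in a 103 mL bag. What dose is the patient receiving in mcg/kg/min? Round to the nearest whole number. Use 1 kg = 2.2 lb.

127 mcg/kg/min

Weight = 199.7 lb ÷ 2.2 lb/kg = 90.77273 kg
Concentration = 1529 mg ÷ 103 mL = 14.84466 mg/mL = 14844.66 mcg/mL
Drug rate = 46.6 mL/hr × 14844.66 mcg/mL = 691761.2 mcg/hr
691761.2 mcg/hr ÷ 60 min/hr = 11529.35 mcg/min
11529.35 mcg/min ÷ 90.77273 kg = 127.0134 mcg/kg/min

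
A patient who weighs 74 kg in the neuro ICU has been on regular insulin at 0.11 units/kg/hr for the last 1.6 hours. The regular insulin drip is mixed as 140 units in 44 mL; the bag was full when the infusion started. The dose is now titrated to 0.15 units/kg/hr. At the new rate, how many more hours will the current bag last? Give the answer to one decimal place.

Initial rate:
Dose = 0.11 units/kg/hr × 74 kg = 8.14 units/hr
Concentration = 140 units ÷ 44 mL = 3.181818 units/mL
Rate = 8.14 units/hr ÷ 3.181818 units/mL = 2.558286 mL/hr
Volume infused so far = 2.558286 mL/hr × 1.6 hr = 4.093257 mL
Volume remaining = 44 − 4.093257 = 39.90674 mL
New rate:
Dose = 0.15 units/kg/hr × 74 kg = 11.1 units/hr
Rate = 11.1 units/hr ÷ 3.181818 units/mL = 3.488571 mL/hr
Time remaining = 39.90674 mL ÷ 3.488571 mL/hr = 11.43928 hr

11.4 hours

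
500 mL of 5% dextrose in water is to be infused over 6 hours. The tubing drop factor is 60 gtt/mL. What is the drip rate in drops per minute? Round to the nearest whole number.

83 gtt/min

500 mL ÷ (6 hr × 60 = 360 min) = 1.388889 mL/min
1.388889 mL/min × 60 gtt/mL = 83.33333 gtt/min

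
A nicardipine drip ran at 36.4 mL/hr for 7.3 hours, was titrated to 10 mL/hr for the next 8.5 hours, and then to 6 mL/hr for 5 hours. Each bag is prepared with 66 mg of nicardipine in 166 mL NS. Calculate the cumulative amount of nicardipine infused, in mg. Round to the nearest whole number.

Concentration = 66 mg ÷ 166 mL = 0.3975904 mg/mL
Stage 1: 36.4 mL/hr × 7.3 hr = 265.72 mL → 265.72 mL × 0.3975904 mg/mL = 105.6477 mg
Stage 2: 10 mL/hr × 8.5 hr = 85 mL → 85 mL × 0.3975904 mg/mL = 33.79518 mg
Stage 3: 6 mL/hr × 5 hr = 30 mL → 30 mL × 0.3975904 mg/mL = 11.92771 mg
Total = 105.6477 + 33.79518 + 11.92771 = 151.3706 mg

151 mg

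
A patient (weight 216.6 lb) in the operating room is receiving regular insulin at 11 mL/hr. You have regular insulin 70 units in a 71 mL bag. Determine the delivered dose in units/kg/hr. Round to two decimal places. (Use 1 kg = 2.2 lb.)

0.11 units/kg/hr

Weight = 216.6 lb ÷ 2.2 lb/kg = 98.45455 kg
Concentration = 70 units ÷ 71 mL = 0.9859155 units/mL
Drug rate = 11 mL/hr × 0.9859155 units/mL = 10.84507 units/hr
10.84507 units/hr ÷ 98.45455 kg = 0.1101531 units/kg/hr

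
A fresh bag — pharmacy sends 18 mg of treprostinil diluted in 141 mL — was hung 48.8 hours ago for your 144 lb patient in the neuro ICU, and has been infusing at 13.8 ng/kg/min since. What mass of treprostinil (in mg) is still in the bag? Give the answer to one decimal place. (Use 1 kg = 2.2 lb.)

Weight = 144 lb ÷ 2.2 lb/kg = 65.45455 kg
Dose = 13.8 ng/kg/min × 65.45455 kg = 903.2727 ng/min
903.2727 ng/min × 60 min/hr = 54196.36 ng/hr
Concentration = 18 mg ÷ 141 mL = 0.1276596 mg/mL = 127659.6 ng/mL
Rate = 54196.36 ng/hr ÷ 127659.6 ng/mL = 0.4245382 mL/hr
Volume infused = 0.4245382 mL/hr × 48.8 hr = 20.71746 mL
Volume remaining = 141 − 20.71746 = 120.2825 mL
Drug remaining = 120.2825 mL × 127659.6 ng/mL = 15355217 ng = 15.35522 mg

15.4 mg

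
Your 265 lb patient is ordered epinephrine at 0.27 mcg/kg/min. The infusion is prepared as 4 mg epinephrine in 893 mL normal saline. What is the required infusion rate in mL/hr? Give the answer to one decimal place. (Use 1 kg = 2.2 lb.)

435.6 mL/hr

Weight = 265 lb ÷ 2.2 lb/kg = 120.4545 kg
Dose = 0.27 mcg/kg/min × 120.4545 kg = 32.52273 mcg/min
32.52273 mcg/min × 60 min/hr = 1951.364 mcg/hr
Concentration = 4 mg ÷ 893 mL = 0.004479283 mg/mL = 4.479283 mcg/mL
Rate = 1951.364 mcg/hr ÷ 4.479283 mcg/mL = 435.6419 mL/hr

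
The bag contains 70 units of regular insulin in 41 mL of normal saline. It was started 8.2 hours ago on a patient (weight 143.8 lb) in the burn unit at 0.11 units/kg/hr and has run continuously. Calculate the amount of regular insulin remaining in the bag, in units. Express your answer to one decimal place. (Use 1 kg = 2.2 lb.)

11.0 units

Weight = 143.8 lb ÷ 2.2 lb/kg = 65.36364 kg
Dose = 0.11 units/kg/hr × 65.36364 kg = 7.19 units/hr
Concentration = 70 units ÷ 41 mL = 1.707317 units/mL
Rate = 7.19 units/hr ÷ 1.707317 units/mL = 4.211286 mL/hr
Volume infused = 4.211286 mL/hr × 8.2 hr = 34.53254 mL
Volume remaining = 41 − 34.53254 = 6.467457 mL
Drug remaining = 6.467457 mL × 1.707317 units/mL = 11.042 units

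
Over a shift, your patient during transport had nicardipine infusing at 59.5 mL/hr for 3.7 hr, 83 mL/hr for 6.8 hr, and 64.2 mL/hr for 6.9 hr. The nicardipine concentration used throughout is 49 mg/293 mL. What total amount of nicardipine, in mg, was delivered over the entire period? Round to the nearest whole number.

Concentration = 49 mg ÷ 293 mL = 0.1672355 mg/mL
Stage 1: 59.5 mL/hr × 3.7 hr = 220.15 mL → 220.15 mL × 0.1672355 mg/mL = 36.81689 mg
Stage 2: 83 mL/hr × 6.8 hr = 564.4 mL → 564.4 mL × 0.1672355 mg/mL = 94.38771 mg
Stage 3: 64.2 mL/hr × 6.9 hr = 442.98 mL → 442.98 mL × 0.1672355 mg/mL = 74.08198 mg
Total = 36.81689 + 94.38771 + 74.08198 = 205.2866 mg

205 mg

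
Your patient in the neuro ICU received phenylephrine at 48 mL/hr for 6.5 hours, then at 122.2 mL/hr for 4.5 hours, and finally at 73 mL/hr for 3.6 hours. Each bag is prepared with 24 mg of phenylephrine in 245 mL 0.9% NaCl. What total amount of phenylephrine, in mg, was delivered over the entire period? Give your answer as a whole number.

110 mg

Concentration = 24 mg ÷ 245 mL = 0.09795918 mg/mL
Stage 1: 48 mL/hr × 6.5 hr = 312 mL → 312 mL × 0.09795918 mg/mL = 30.56327 mg
Stage 2: 122.2 mL/hr × 4.5 hr = 549.9 mL → 549.9 mL × 0.09795918 mg/mL = 53.86776 mg
Stage 3: 73 mL/hr × 3.6 hr = 262.8 mL → 262.8 mL × 0.09795918 mg/mL = 25.74367 mg
Total = 30.56327 + 53.86776 + 25.74367 = 110.1747 mg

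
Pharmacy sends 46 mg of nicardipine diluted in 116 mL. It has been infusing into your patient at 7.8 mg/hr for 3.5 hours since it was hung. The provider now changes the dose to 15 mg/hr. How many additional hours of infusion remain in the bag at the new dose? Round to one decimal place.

1.2 hours

Initial rate:
Concentration = 46 mg ÷ 116 mL = 0.3965517 mg/mL
Rate = 7.8 mg/hr ÷ 0.3965517 mg/mL = 19.66957 mL/hr
Volume infused so far = 19.66957 mL/hr × 3.5 hr = 68.84348 mL
Volume remaining = 116 − 68.84348 = 47.15652 mL
New rate:
Rate = 15 mg/hr ÷ 0.3965517 mg/mL = 37.82609 mL/hr
Time remaining = 47.15652 mL ÷ 37.82609 mL/hr = 1.246667 hr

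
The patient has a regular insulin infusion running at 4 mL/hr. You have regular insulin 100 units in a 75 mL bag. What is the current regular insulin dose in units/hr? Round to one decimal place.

5.3 units/hr

Concentration = 100 units ÷ 75 mL = 1.333333 units/mL
Drug rate = 4 mL/hr × 1.333333 units/mL = 5.333333 units/hr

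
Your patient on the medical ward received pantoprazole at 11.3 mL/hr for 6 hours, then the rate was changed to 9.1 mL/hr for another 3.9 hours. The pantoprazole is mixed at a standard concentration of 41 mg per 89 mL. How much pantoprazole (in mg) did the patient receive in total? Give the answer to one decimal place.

47.6 mg

Concentration = 41 mg ÷ 89 mL = 0.4606742 mg/mL
Stage 1: 11.3 mL/hr × 6 hr = 67.8 mL → 67.8 mL × 0.4606742 mg/mL = 31.23371 mg
Stage 2: 9.1 mL/hr × 3.9 hr = 35.49 mL → 35.49 mL × 0.4606742 mg/mL = 16.34933 mg
Total = 31.23371 + 16.34933 = 47.58303 mg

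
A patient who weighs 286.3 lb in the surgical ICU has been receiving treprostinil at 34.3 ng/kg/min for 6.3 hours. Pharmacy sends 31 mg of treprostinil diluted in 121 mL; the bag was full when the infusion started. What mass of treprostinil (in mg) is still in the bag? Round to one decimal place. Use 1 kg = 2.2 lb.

Weight = 286.3 lb ÷ 2.2 lb/kg = 130.1364 kg
Dose = 34.3 ng/kg/min × 130.1364 kg = 4463.677 ng/min
4463.677 ng/min × 60 min/hr = 267820.6 ng/hr
Concentration = 31 mg ÷ 121 mL = 0.2561983 mg/mL = 256198.3 ng/mL
Rate = 267820.6 ng/hr ÷ 256198.3 ng/mL = 1.045364 mL/hr
Volume infused = 1.045364 mL/hr × 6.3 hr = 6.585796 mL
Volume remaining = 121 − 6.585796 = 114.4142 mL
Drug remaining = 114.4142 mL × 256198.3 ng/mL = 29312730 ng = 29.31273 mg

29.3 mg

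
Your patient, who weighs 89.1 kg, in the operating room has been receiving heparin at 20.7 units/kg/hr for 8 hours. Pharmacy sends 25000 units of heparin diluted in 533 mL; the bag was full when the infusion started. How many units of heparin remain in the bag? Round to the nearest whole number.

10245 units

Dose = 20.7 units/kg/hr × 89.1 kg = 1844.37 units/hr
Concentration = 25000 units ÷ 533 mL = 46.90432 units/mL
Rate = 1844.37 units/hr ÷ 46.90432 units/mL = 39.32197 mL/hr
Volume infused = 39.32197 mL/hr × 8 hr = 314.5757 mL
Volume remaining = 533 − 314.5757 = 218.4243 mL
Drug remaining = 218.4243 mL × 46.90432 units/mL = 10245.04 units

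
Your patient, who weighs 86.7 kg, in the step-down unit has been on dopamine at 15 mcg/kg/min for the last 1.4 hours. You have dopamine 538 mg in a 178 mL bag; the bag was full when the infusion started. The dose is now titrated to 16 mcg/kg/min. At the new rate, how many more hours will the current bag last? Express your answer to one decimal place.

Initial rate:
Dose = 15 mcg/kg/min × 86.7 kg = 1300.5 mcg/min
1300.5 mcg/min × 60 min/hr = 78030 mcg/hr
Concentration = 538 mg ÷ 178 mL = 3.022472 mg/mL = 3022.472 mcg/mL
Rate = 78030 mcg/hr ÷ 3022.472 mcg/mL = 25.81662 mL/hr
Volume infused so far = 25.81662 mL/hr × 1.4 hr = 36.14326 mL
Volume remaining = 178 − 36.14326 = 141.8567 mL
New rate:
Dose = 16 mcg/kg/min × 86.7 kg = 1387.2 mcg/min
1387.2 mcg/min × 60 min/hr = 83232 mcg/hr
Rate = 83232 mcg/hr ÷ 3022.472 mcg/mL = 27.53772 mL/hr
Time remaining = 141.8567 mL ÷ 27.53772 mL/hr = 5.15136 hr

5.2 hours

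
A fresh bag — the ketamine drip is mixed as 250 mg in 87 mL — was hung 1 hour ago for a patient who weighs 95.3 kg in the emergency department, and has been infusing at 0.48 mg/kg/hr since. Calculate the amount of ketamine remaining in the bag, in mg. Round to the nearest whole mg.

204 mg

Dose = 0.48 mg/kg/hr × 95.3 kg = 45.744 mg/hr
Concentration = 250 mg ÷ 87 mL = 2.873563 mg/mL
Rate = 45.744 mg/hr ÷ 2.873563 mg/mL = 15.91891 mL/hr
Volume infused = 15.91891 mL/hr × 1 hr = 15.91891 mL
Volume remaining = 87 − 15.91891 = 71.08109 mL
Drug remaining = 71.08109 mL × 2.873563 mg/mL = 204.256 mg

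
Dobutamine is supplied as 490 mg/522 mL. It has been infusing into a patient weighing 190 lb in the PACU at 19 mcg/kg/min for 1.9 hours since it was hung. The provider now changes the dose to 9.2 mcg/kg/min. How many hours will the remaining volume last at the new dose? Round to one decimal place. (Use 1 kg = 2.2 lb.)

6.4 hours

Initial rate:
Weight = 190 lb ÷ 2.2 lb/kg = 86.36364 kg
Dose = 19 mcg/kg/min × 86.36364 kg = 1640.909 mcg/min
1640.909 mcg/min × 60 min/hr = 98454.55 mcg/hr
Concentration = 490 mg ÷ 522 mL = 0.9386973 mg/mL = 938.6973 mcg/mL
Rate = 98454.55 mcg/hr ÷ 938.6973 mcg/mL = 104.8842 mL/hr
Volume infused so far = 104.8842 mL/hr × 1.9 hr = 199.28 mL
Volume remaining = 522 − 199.28 = 322.72 mL
New rate:
Dose = 9.2 mcg/kg/min × 86.36364 kg = 794.5455 mcg/min
794.5455 mcg/min × 60 min/hr = 47672.73 mcg/hr
Rate = 47672.73 mcg/hr ÷ 938.6973 mcg/mL = 50.78605 mL/hr
Time remaining = 322.72 mL ÷ 50.78605 mL/hr = 6.3545 hr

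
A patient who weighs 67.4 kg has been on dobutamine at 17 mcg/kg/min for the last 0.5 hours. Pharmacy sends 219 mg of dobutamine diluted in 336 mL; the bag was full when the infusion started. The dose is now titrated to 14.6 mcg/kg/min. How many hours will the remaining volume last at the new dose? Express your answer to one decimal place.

3.1 hours

Initial rate:
Dose = 17 mcg/kg/min × 67.4 kg = 1145.8 mcg/min
1145.8 mcg/min × 60 min/hr = 68748 mcg/hr
Concentration = 219 mg ÷ 336 mL = 0.6517857 mg/mL = 651.7857 mcg/mL
Rate = 68748 mcg/hr ÷ 651.7857 mcg/mL = 105.4764 mL/hr
Volume infused so far = 105.4764 mL/hr × 0.5 hr = 52.73819 mL
Volume remaining = 336 − 52.73819 = 283.2618 mL
New rate:
Dose = 14.6 mcg/kg/min × 67.4 kg = 984.04 mcg/min
984.04 mcg/min × 60 min/hr = 59042.4 mcg/hr
Rate = 59042.4 mcg/hr ÷ 651.7857 mcg/mL = 90.5856 mL/hr
Time remaining = 283.2618 mL ÷ 90.5856 mL/hr = 3.127007 hr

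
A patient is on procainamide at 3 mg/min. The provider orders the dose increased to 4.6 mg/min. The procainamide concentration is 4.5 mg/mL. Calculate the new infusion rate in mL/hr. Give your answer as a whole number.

4.6 mg/min × 60 min/hr = 276 mg/hr
Rate = 276 mg/hr ÷ 4.5 mg/mL = 61.33333 mL/hr

61 mL/hr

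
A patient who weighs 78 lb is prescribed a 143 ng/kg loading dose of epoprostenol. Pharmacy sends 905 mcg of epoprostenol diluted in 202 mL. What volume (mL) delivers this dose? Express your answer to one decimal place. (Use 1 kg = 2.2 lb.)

Weight = 78 lb ÷ 2.2 lb/kg = 35.45455 kg
Dose = 143 ng/kg × 35.45455 kg = 5070 ng
Concentration = 905 mcg ÷ 202 mL = 4.480198 mcg/mL = 4480.198 ng/mL
Volume = 5070 ng ÷ 4480.198 ng/mL = 1.131646 mL

1.1 mL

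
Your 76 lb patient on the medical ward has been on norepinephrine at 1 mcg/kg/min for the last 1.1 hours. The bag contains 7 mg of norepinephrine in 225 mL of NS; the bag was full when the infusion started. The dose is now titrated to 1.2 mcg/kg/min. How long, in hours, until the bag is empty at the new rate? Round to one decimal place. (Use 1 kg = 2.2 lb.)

1.9 hours

Initial rate:
Weight = 76 lb ÷ 2.2 lb/kg = 34.54545 kg
Dose = 1 mcg/kg/min × 34.54545 kg = 34.54545 mcg/min
34.54545 mcg/min × 60 min/hr = 2072.727 mcg/hr
Concentration = 7 mg ÷ 225 mL = 0.03111111 mg/mL = 31.11111 mcg/mL
Rate = 2072.727 mcg/hr ÷ 31.11111 mcg/mL = 66.62338 mL/hr
Volume infused so far = 66.62338 mL/hr × 1.1 hr = 73.28571 mL
Volume remaining = 225 − 73.28571 = 151.7143 mL
New rate:
Dose = 1.2 mcg/kg/min × 34.54545 kg = 41.45455 mcg/min
41.45455 mcg/min × 60 min/hr = 2487.273 mcg/hr
Rate = 2487.273 mcg/hr ÷ 31.11111 mcg/mL = 79.94805 mL/hr
Time remaining = 151.7143 mL ÷ 79.94805 mL/hr = 1.897661 hr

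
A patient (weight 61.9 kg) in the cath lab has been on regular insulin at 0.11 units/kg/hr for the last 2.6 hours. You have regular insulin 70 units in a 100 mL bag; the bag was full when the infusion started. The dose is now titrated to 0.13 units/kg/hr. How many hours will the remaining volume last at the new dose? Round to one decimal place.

6.5 hours

Initial rate:
Dose = 0.11 units/kg/hr × 61.9 kg = 6.809 units/hr
Concentration = 70 units ÷ 100 mL = 0.7 units/mL
Rate = 6.809 units/hr ÷ 0.7 units/mL = 9.727143 mL/hr
Volume infused so far = 9.727143 mL/hr × 2.6 hr = 25.29057 mL
Volume remaining = 100 − 25.29057 = 74.70943 mL
New rate:
Dose = 0.13 units/kg/hr × 61.9 kg = 8.047 units/hr
Rate = 8.047 units/hr ÷ 0.7 units/mL = 11.49571 mL/hr
Time remaining = 74.70943 mL ÷ 11.49571 mL/hr = 6.498894 hr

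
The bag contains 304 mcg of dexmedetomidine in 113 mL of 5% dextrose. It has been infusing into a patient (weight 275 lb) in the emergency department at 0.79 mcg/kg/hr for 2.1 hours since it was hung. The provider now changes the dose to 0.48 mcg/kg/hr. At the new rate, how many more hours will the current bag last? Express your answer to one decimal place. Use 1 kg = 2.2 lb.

Initial rate:
Weight = 275 lb ÷ 2.2 lb/kg = 125 kg
Dose = 0.79 mcg/kg/hr × 125 kg = 98.75 mcg/hr
Concentration = 304 mcg ÷ 113 mL = 2.690265 mcg/mL
Rate = 98.75 mcg/hr ÷ 2.690265 mcg/mL = 36.70641 mL/hr
Volume infused so far = 36.70641 mL/hr × 2.1 hr = 77.08347 mL
Volume remaining = 113 − 77.08347 = 35.91653 mL
New rate:
Dose = 0.48 mcg/kg/hr × 125 kg = 60 mcg/hr
Rate = 60 mcg/hr ÷ 2.690265 mcg/mL = 22.30263 mL/hr
Time remaining = 35.91653 mL ÷ 22.30263 mL/hr = 1.610417 hr

1.6 hours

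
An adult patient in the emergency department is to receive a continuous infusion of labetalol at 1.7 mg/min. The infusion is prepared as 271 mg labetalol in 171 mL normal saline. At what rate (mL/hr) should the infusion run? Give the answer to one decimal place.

1.7 mg/min × 60 min/hr = 102 mg/hr
Concentration = 271 mg ÷ 171 mL = 1.584795 mg/mL
Rate = 102 mg/hr ÷ 1.584795 mg/mL = 64.36162 mL/hr

64.4 mL/hr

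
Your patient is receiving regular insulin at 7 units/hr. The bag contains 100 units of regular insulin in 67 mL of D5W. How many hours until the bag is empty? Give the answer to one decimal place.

Concentration = 100 units ÷ 67 mL = 1.492537 units/mL
Rate = 7 units/hr ÷ 1.492537 units/mL = 4.69 mL/hr
Duration = 67 mL ÷ 4.69 mL/hr = 14.28571 hr

14.3 hours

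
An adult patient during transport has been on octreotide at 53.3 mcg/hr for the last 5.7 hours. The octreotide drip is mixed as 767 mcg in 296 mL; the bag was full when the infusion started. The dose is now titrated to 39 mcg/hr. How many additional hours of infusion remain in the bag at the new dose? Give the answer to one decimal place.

Initial rate:
Concentration = 767 mcg ÷ 296 mL = 2.591216 mcg/mL
Rate = 53.3 mcg/hr ÷ 2.591216 mcg/mL = 20.56949 mL/hr
Volume infused so far = 20.56949 mL/hr × 5.7 hr = 117.2461 mL
Volume remaining = 296 − 117.2461 = 178.7539 mL
New rate:
Rate = 39 mcg/hr ÷ 2.591216 mcg/mL = 15.05085 mL/hr
Time remaining = 178.7539 mL ÷ 15.05085 mL/hr = 11.87667 hr

11.9 hours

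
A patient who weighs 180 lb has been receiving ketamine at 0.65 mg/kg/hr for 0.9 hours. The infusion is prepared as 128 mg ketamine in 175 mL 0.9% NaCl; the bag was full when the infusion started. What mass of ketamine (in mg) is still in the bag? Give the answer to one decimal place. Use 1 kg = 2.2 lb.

80.1 mg

Weight = 180 lb ÷ 2.2 lb/kg = 81.81818 kg
Dose = 0.65 mg/kg/hr × 81.81818 kg = 53.18182 mg/hr
Concentration = 128 mg ÷ 175 mL = 0.7314286 mg/mL
Rate = 53.18182 mg/hr ÷ 0.7314286 mg/mL = 72.70952 mL/hr
Volume infused = 72.70952 mL/hr × 0.9 hr = 65.43857 mL
Volume remaining = 175 − 65.43857 = 109.5614 mL
Drug remaining = 109.5614 mL × 0.7314286 mg/mL = 80.13636 mg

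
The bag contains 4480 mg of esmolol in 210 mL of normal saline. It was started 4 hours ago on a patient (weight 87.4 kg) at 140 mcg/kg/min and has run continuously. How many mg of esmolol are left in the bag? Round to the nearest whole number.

Dose = 140 mcg/kg/min × 87.4 kg = 12236 mcg/min
12236 mcg/min × 60 min/hr = 734160 mcg/hr
Concentration = 4480 mg ÷ 210 mL = 21.33333 mg/mL = 21333.33 mcg/mL
Rate = 734160 mcg/hr ÷ 21333.33 mcg/mL = 34.41375 mL/hr
Volume infused = 34.41375 mL/hr × 4 hr = 137.655 mL
Volume remaining = 210 − 137.655 = 72.345 mL
Drug remaining = 72.345 mL × 21333.33 mcg/mL = 1543360 mcg = 1543.36 mg

1543 mg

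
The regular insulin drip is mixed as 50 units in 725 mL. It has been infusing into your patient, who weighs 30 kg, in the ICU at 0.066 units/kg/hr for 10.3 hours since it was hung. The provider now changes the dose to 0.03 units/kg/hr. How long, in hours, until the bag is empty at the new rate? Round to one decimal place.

32.9 hours

Initial rate:
Dose = 0.066 units/kg/hr × 30 kg = 1.98 units/hr
Concentration = 50 units ÷ 725 mL = 0.06896552 units/mL
Rate = 1.98 units/hr ÷ 0.06896552 units/mL = 28.71 mL/hr
Volume infused so far = 28.71 mL/hr × 10.3 hr = 295.713 mL
Volume remaining = 725 − 295.713 = 429.287 mL
New rate:
Dose = 0.03 units/kg/hr × 30 kg = 0.9 units/hr
Rate = 0.9 units/hr ÷ 0.06896552 units/mL = 13.05 mL/hr
Time remaining = 429.287 mL ÷ 13.05 mL/hr = 32.89556 hr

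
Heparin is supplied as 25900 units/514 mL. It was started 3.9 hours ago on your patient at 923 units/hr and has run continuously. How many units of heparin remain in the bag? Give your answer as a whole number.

22300 units

Concentration = 25900 units ÷ 514 mL = 50.38911 units/mL
Rate = 923 units/hr ÷ 50.38911 units/mL = 18.31745 mL/hr
Volume infused = 18.31745 mL/hr × 3.9 hr = 71.43806 mL
Volume remaining = 514 − 71.43806 = 442.5619 mL
Drug remaining = 442.5619 mL × 50.38911 units/mL = 22300.3 units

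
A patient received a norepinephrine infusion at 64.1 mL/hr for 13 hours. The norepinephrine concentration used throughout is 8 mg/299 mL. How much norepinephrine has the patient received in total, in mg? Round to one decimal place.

22.3 mg

Concentration = 8 mg ÷ 299 mL = 0.02675585 mg/mL = 26.75585 mcg/mL
Drug rate = 64.1 mL/hr × 26.75585 mcg/mL = 1715.05 mcg/hr
Total = 1715.05 mcg/hr × 13 hr = 22295.65 mcg = 22.29565 mg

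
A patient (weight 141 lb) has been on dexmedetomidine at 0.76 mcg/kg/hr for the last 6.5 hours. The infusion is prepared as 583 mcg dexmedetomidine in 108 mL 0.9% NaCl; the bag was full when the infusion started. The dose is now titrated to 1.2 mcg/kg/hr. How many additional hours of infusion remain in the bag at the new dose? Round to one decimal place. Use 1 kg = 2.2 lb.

Initial rate:
Weight = 141 lb ÷ 2.2 lb/kg = 64.09091 kg
Dose = 0.76 mcg/kg/hr × 64.09091 kg = 48.70909 mcg/hr
Concentration = 583 mcg ÷ 108 mL = 5.398148 mcg/mL
Rate = 48.70909 mcg/hr ÷ 5.398148 mcg/mL = 9.023296 mL/hr
Volume infused so far = 9.023296 mL/hr × 6.5 hr = 58.65143 mL
Volume remaining = 108 − 58.65143 = 49.34857 mL
New rate:
Dose = 1.2 mcg/kg/hr × 64.09091 kg = 76.90909 mcg/hr
Rate = 76.90909 mcg/hr ÷ 5.398148 mcg/mL = 14.24731 mL/hr
Time remaining = 49.34857 mL ÷ 14.24731 mL/hr = 3.463712 hr

3.5 hours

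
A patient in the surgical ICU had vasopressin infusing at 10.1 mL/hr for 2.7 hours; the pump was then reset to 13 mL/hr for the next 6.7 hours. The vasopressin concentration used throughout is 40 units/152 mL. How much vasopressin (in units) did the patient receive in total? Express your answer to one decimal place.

30.1 units

Concentration = 40 units ÷ 152 mL = 0.2631579 units/mL
Stage 1: 10.1 mL/hr × 2.7 hr = 27.27 mL → 27.27 mL × 0.2631579 units/mL = 7.176316 units
Stage 2: 13 mL/hr × 6.7 hr = 87.1 mL → 87.1 mL × 0.2631579 units/mL = 22.92105 units
Total = 7.176316 + 22.92105 = 30.09737 units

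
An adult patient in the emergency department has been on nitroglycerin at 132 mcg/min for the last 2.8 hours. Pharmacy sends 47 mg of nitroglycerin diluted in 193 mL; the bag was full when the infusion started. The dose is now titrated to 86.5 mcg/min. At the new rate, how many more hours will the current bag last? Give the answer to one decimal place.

4.8 hours

Initial rate:
132 mcg/min × 60 min/hr = 7920 mcg/hr
Concentration = 47 mg ÷ 193 mL = 0.2435233 mg/mL = 243.5233 mcg/mL
Rate = 7920 mcg/hr ÷ 243.5233 mcg/mL = 32.52255 mL/hr
Volume infused so far = 32.52255 mL/hr × 2.8 hr = 91.06315 mL
Volume remaining = 193 − 91.06315 = 101.9369 mL
New rate:
86.5 mcg/min × 60 min/hr = 5190 mcg/hr
Rate = 5190 mcg/hr ÷ 243.5233 mcg/mL = 21.31213 mL/hr
Time remaining = 101.9369 mL ÷ 21.31213 mL/hr = 4.783044 hr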